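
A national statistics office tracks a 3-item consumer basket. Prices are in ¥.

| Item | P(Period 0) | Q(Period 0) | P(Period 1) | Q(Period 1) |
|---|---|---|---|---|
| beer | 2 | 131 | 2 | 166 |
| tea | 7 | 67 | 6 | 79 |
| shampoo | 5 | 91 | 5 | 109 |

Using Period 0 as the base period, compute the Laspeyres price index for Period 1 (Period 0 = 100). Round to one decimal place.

94.4

Laspeyres price index uses base-period quantities as weights.
ΣP(Period 1)·Q(Period 0) = 2×131 + 6×67 + 5×91 = 262 + 402 + 455 = 1119
ΣP(Period 0)·Q(Period 0) = 2×131 + 7×67 + 5×91 = 262 + 469 + 455 = 1186
Index = 1119 / 1186 × 100 = 94.3508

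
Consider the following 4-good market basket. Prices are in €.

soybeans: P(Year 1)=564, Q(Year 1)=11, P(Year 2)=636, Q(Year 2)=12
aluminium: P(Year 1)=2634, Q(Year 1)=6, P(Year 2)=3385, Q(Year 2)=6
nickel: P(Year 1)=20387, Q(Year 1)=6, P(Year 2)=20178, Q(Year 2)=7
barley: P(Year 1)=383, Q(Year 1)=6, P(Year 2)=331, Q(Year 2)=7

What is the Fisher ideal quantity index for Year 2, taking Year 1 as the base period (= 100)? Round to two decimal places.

114.31

Laspeyres component (base-period weights):
ΣP(Year 1)Q(Year 2) = 564×12 + 2634×6 + 20387×7 + 383×7 = 6768 + 15804 + 142709 + 2681 = 167962
ΣP(Year 1)Q(Year 1) = 564×11 + 2634×6 + 20387×6 + 383×6 = 6204 + 15804 + 122322 + 2298 = 146628
L = 167962 / 146628 × 100 = 114.5497
Paasche component (current-period weights):
ΣP(Year 2)Q(Year 2) = 636×12 + 3385×6 + 20178×7 + 331×7 = 7632 + 20310 + 141246 + 2317 = 171505
ΣP(Year 2)Q(Year 1) = 636×11 + 3385×6 + 20178×6 + 331×6 = 6996 + 20310 + 121068 + 1986 = 150360
P = 171505 / 150360 × 100 = 114.0629
Fisher = √(L × P) = √(114.5497 × 114.0629) = 114.3061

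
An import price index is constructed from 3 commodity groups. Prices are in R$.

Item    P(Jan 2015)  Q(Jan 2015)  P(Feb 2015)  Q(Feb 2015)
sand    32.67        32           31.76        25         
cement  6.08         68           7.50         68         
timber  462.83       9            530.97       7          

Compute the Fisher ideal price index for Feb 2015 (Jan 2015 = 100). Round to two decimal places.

Laspeyres component (base-period weights):
ΣP(Feb 2015)Q(Jan 2015) = 31.76×32 + 7.50×68 + 530.97×9 = 1016.32 + 510 + 4778.73 = 6305.05
ΣP(Jan 2015)Q(Jan 2015) = 32.67×32 + 6.08×68 + 462.83×9 = 1045.44 + 413.44 + 4165.47 = 5624.35
L = 6305.05 / 5624.35 × 100 = 112.1027
Paasche component (current-period weights):
ΣP(Feb 2015)Q(Feb 2015) = 31.76×25 + 7.50×68 + 530.97×7 = 794 + 510 + 3716.79 = 5020.79
ΣP(Jan 2015)Q(Feb 2015) = 32.67×25 + 6.08×68 + 462.83×7 = 816.75 + 413.44 + 3239.81 = 4470
P = 5020.79 / 4470 × 100 = 112.3219
Fisher = √(L × P) = √(112.1027 × 112.3219) = 112.2123

112.21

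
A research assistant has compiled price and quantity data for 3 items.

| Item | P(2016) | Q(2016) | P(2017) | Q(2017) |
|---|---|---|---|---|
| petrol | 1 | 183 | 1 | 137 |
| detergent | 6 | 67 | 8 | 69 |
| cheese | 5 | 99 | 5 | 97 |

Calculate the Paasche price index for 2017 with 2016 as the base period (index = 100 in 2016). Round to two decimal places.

Paasche price index uses current-period quantities as weights.
ΣP(2017)·Q(2017) = 1×137 + 8×69 + 5×97 = 137 + 552 + 485 = 1174
ΣP(2016)·Q(2017) = 1×137 + 6×69 + 5×97 = 137 + 414 + 485 = 1036
Index = 1174 / 1036 × 100 = 113.3205

113.32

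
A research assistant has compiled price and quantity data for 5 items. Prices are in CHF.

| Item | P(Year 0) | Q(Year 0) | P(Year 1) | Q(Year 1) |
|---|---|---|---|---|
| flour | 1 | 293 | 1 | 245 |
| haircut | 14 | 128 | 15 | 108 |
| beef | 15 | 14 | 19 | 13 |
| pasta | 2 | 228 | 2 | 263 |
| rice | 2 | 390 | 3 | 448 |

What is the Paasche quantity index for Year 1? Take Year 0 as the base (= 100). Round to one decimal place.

97.0

Paasche quantity index uses current-period prices as weights.
ΣP(Year 1)·Q(Year 1) = 1×245 + 15×108 + 19×13 + 2×263 + 3×448 = 245 + 1620 + 247 + 526 + 1344 = 3982
ΣP(Year 1)·Q(Year 0) = 1×293 + 15×128 + 19×14 + 2×228 + 3×390 = 293 + 1920 + 266 + 456 + 1170 = 4105
Index = 3982 / 4105 × 100 = 97.0037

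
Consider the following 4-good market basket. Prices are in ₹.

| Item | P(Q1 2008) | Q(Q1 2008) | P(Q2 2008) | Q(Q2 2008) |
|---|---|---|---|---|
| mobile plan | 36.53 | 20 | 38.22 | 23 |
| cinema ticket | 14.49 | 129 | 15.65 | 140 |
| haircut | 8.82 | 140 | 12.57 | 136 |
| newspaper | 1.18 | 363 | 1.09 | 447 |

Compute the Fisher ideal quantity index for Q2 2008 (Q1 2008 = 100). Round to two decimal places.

Laspeyres component (base-period weights):
ΣP(Q1 2008)Q(Q2 2008) = 36.53×23 + 14.49×140 + 8.82×136 + 1.18×447 = 840.19 + 2028.6 + 1199.52 + 527.46 = 4595.77
ΣP(Q1 2008)Q(Q1 2008) = 36.53×20 + 14.49×129 + 8.82×140 + 1.18×363 = 730.6 + 1869.21 + 1234.8 + 428.34 = 4262.95
L = 4595.77 / 4262.95 × 100 = 107.8073
Paasche component (current-period weights):
ΣP(Q2 2008)Q(Q2 2008) = 38.22×23 + 15.65×140 + 12.57×136 + 1.09×447 = 879.06 + 2191 + 1709.52 + 487.23 = 5266.81
ΣP(Q2 2008)Q(Q1 2008) = 38.22×20 + 15.65×129 + 12.57×140 + 1.09×363 = 764.4 + 2018.85 + 1759.8 + 395.67 = 4938.72
P = 5266.81 / 4938.72 × 100 = 106.6432
Fisher = √(L × P) = √(107.8073 × 106.6432) = 107.2237

107.22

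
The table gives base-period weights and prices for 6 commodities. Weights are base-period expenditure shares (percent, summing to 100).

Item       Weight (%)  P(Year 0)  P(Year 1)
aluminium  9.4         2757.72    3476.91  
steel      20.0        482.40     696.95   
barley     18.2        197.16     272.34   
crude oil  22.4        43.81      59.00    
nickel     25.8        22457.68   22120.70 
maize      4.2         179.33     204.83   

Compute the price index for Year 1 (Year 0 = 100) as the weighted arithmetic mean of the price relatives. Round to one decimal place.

126.3

aluminium: 9.4 × (3476.91/2757.72) = 9.4 × 1.260792 = 11.8514
steel: 20.0 × (696.95/482.40) = 20.0 × 1.444755 = 28.8951
barley: 18.2 × (272.34/197.16) = 18.2 × 1.381315 = 25.1399
crude oil: 22.4 × (59.00/43.81) = 22.4 × 1.346724 = 30.1666
nickel: 25.8 × (22120.70/22457.68) = 25.8 × 0.984995 = 25.4129
maize: 4.2 × (204.83/179.33) = 4.2 × 1.142196 = 4.7972
Index = Σ wᵢ·(p₁ᵢ/p₀ᵢ) = 11.8514 + 28.8951 + 25.1399 + 30.1666 + 25.4129 + 4.7972 = 126.2632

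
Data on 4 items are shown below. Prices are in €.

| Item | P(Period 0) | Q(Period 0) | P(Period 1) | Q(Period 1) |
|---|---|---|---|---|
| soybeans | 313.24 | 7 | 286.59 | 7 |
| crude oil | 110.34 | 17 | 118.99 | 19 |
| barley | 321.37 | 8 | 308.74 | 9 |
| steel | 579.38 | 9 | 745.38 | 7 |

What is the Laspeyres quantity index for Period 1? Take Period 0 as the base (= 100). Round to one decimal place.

Laspeyres quantity index uses base-period prices as weights.
ΣP(Period 0)·Q(Period 1) = 313.24×7 + 110.34×19 + 321.37×9 + 579.38×7 = 2192.68 + 2096.46 + 2892.33 + 4055.66 = 11237.13
ΣP(Period 0)·Q(Period 0) = 313.24×7 + 110.34×17 + 321.37×8 + 579.38×9 = 2192.68 + 1875.78 + 2570.96 + 5214.42 = 11853.84
Index = 11237.13 / 11853.84 × 100 = 94.7974

94.8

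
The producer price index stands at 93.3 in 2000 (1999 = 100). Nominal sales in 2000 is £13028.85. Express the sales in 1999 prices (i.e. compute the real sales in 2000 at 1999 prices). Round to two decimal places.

13964.47

Real = Nominal ÷ (Index/100) = 13028.85 ÷ (93.3/100)
     = 13028.85 ÷ 0.933 = 13964.4695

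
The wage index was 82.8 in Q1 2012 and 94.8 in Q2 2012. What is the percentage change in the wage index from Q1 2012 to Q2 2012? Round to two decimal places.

Change = (94.8 − 82.8) / 82.8 × 100
       = 12.0 / 82.8 × 100 = 14.4928%

14.49%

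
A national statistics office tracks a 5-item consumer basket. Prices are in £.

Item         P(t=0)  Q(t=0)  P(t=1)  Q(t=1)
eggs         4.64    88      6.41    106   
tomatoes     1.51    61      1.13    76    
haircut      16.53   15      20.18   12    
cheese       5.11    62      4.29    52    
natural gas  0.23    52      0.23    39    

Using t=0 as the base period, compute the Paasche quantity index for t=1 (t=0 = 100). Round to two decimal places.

102.13

Paasche quantity index uses current-period prices as weights.
ΣP(t=1)·Q(t=1) = 6.41×106 + 1.13×76 + 20.18×12 + 4.29×52 + 0.23×39 = 679.46 + 85.88 + 242.16 + 223.08 + 8.97 = 1239.55
ΣP(t=1)·Q(t=0) = 6.41×88 + 1.13×61 + 20.18×15 + 4.29×62 + 0.23×52 = 564.08 + 68.93 + 302.7 + 265.98 + 11.96 = 1213.65
Index = 1239.55 / 1213.65 × 100 = 102.1341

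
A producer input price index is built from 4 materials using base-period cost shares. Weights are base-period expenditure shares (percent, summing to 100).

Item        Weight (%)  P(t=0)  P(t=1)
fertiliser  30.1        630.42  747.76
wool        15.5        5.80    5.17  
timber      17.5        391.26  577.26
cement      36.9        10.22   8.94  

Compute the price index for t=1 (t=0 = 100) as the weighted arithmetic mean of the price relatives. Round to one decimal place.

fertiliser: 30.1 × (747.76/630.42) = 30.1 × 1.186130 = 35.7025
wool: 15.5 × (5.17/5.80) = 15.5 × 0.891379 = 13.8164
timber: 17.5 × (577.26/391.26) = 17.5 × 1.475387 = 25.8193
cement: 36.9 × (8.94/10.22) = 36.9 × 0.874755 = 32.2785
Index = Σ wᵢ·(p₁ᵢ/p₀ᵢ) = 35.7025 + 13.8164 + 25.8193 + 32.2785 = 107.6166

107.6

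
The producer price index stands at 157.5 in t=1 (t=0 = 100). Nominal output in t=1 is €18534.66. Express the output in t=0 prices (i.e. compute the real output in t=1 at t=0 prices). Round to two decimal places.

11768.04

Real = Nominal ÷ (Index/100) = 18534.66 ÷ (157.5/100)
     = 18534.66 ÷ 1.575 = 11768.0381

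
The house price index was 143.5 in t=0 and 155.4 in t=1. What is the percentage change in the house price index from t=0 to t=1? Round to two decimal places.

Change = (155.4 − 143.5) / 143.5 × 100
       = 11.9 / 143.5 × 100 = 8.2927%

8.29%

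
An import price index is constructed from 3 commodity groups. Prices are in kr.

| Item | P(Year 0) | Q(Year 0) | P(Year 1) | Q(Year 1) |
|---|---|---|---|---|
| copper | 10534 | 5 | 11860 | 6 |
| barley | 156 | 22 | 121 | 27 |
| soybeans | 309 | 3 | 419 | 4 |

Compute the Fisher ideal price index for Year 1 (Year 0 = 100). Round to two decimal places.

110.85

Laspeyres component (base-period weights):
ΣP(Year 1)Q(Year 0) = 11860×5 + 121×22 + 419×3 = 59300 + 2662 + 1257 = 63219
ΣP(Year 0)Q(Year 0) = 10534×5 + 156×22 + 309×3 = 52670 + 3432 + 927 = 57029
L = 63219 / 57029 × 100 = 110.8541
Paasche component (current-period weights):
ΣP(Year 1)Q(Year 1) = 11860×6 + 121×27 + 419×4 = 71160 + 3267 + 1676 = 76103
ΣP(Year 0)Q(Year 1) = 10534×6 + 156×27 + 309×4 = 63204 + 4212 + 1236 = 68652
P = 76103 / 68652 × 100 = 110.8533
Fisher = √(L × P) = √(110.8541 × 110.8533) = 110.8537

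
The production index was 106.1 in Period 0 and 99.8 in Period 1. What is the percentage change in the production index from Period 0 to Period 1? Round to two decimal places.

-5.94%

Change = (99.8 − 106.1) / 106.1 × 100
       = -6.3 / 106.1 × 100 = -5.9378%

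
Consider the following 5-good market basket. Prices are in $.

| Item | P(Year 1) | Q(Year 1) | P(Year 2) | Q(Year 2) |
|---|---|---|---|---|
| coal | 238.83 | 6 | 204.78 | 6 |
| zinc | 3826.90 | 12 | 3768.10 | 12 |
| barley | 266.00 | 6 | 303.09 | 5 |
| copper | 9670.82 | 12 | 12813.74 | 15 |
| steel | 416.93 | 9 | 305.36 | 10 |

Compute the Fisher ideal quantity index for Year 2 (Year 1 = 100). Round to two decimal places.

118.03

Laspeyres component (base-period weights):
ΣP(Year 1)Q(Year 2) = 238.83×6 + 3826.90×12 + 266.00×5 + 9670.82×15 + 416.93×10 = 1432.98 + 45922.8 + 1330 + 145062.3 + 4169.3 = 197917.38
ΣP(Year 1)Q(Year 1) = 238.83×6 + 3826.90×12 + 266.00×6 + 9670.82×12 + 416.93×9 = 1432.98 + 45922.8 + 1596 + 116049.84 + 3752.37 = 168753.99
L = 197917.38 / 168753.99 × 100 = 117.2816
Paasche component (current-period weights):
ΣP(Year 2)Q(Year 2) = 204.78×6 + 3768.10×12 + 303.09×5 + 12813.74×15 + 305.36×10 = 1228.68 + 45217.2 + 1515.45 + 192206.1 + 3053.6 = 243221.03
ΣP(Year 2)Q(Year 1) = 204.78×6 + 3768.10×12 + 303.09×6 + 12813.74×12 + 305.36×9 = 1228.68 + 45217.2 + 1818.54 + 153764.88 + 2748.24 = 204777.54
P = 243221.03 / 204777.54 × 100 = 118.7733
Fisher = √(L × P) = √(117.2816 × 118.7733) = 118.0251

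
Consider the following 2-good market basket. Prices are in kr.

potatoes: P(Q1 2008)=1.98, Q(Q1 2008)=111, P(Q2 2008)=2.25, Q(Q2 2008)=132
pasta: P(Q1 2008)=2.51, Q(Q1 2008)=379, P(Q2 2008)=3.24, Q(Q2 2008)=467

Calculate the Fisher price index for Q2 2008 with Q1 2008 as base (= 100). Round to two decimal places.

Laspeyres component (base-period weights):
ΣP(Q2 2008)Q(Q1 2008) = 2.25×111 + 3.24×379 = 249.75 + 1227.96 = 1477.71
ΣP(Q1 2008)Q(Q1 2008) = 1.98×111 + 2.51×379 = 219.78 + 951.29 = 1171.07
L = 1477.71 / 1171.07 × 100 = 126.1846
Paasche component (current-period weights):
ΣP(Q2 2008)Q(Q2 2008) = 2.25×132 + 3.24×467 = 297 + 1513.08 = 1810.08
ΣP(Q1 2008)Q(Q2 2008) = 1.98×132 + 2.51×467 = 261.36 + 1172.17 = 1433.53
P = 1810.08 / 1433.53 × 100 = 126.2673
Fisher = √(L × P) = √(126.1846 × 126.2673) = 126.2260

126.23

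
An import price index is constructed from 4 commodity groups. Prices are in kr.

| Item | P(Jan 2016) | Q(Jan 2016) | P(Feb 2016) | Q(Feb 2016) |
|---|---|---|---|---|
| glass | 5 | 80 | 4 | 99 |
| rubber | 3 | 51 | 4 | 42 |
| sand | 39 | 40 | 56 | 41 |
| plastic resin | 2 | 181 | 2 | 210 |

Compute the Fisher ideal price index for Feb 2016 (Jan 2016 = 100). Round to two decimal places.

Laspeyres component (base-period weights):
ΣP(Feb 2016)Q(Jan 2016) = 4×80 + 4×51 + 56×40 + 2×181 = 320 + 204 + 2240 + 362 = 3126
ΣP(Jan 2016)Q(Jan 2016) = 5×80 + 3×51 + 39×40 + 2×181 = 400 + 153 + 1560 + 362 = 2475
L = 3126 / 2475 × 100 = 126.3030
Paasche component (current-period weights):
ΣP(Feb 2016)Q(Feb 2016) = 4×99 + 4×42 + 56×41 + 2×210 = 396 + 168 + 2296 + 420 = 3280
ΣP(Jan 2016)Q(Feb 2016) = 5×99 + 3×42 + 39×41 + 2×210 = 495 + 126 + 1599 + 420 = 2640
P = 3280 / 2640 × 100 = 124.2424
Fisher = √(L × P) = √(126.3030 × 124.2424) = 125.2685

125.27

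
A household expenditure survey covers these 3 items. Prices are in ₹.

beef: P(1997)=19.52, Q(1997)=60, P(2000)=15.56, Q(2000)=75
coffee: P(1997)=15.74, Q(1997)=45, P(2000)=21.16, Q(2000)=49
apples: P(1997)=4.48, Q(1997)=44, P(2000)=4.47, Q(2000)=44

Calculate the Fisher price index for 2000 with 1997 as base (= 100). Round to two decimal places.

99.48

Laspeyres component (base-period weights):
ΣP(2000)Q(1997) = 15.56×60 + 21.16×45 + 4.47×44 = 933.6 + 952.2 + 196.68 = 2082.48
ΣP(1997)Q(1997) = 19.52×60 + 15.74×45 + 4.48×44 = 1171.2 + 708.3 + 197.12 = 2076.62
L = 2082.48 / 2076.62 × 100 = 100.2822
Paasche component (current-period weights):
ΣP(2000)Q(2000) = 15.56×75 + 21.16×49 + 4.47×44 = 1167 + 1036.84 + 196.68 = 2400.52
ΣP(1997)Q(2000) = 19.52×75 + 15.74×49 + 4.48×44 = 1464 + 771.26 + 197.12 = 2432.38
P = 2400.52 / 2432.38 × 100 = 98.6902
Fisher = √(L × P) = √(100.2822 × 98.6902) = 99.4830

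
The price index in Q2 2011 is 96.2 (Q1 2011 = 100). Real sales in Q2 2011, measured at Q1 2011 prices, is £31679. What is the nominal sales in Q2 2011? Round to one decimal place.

Nominal = Real × (Index/100) = 31679 × (96.2/100)
        = 31679 × 0.962 = 30475.1980

30475.2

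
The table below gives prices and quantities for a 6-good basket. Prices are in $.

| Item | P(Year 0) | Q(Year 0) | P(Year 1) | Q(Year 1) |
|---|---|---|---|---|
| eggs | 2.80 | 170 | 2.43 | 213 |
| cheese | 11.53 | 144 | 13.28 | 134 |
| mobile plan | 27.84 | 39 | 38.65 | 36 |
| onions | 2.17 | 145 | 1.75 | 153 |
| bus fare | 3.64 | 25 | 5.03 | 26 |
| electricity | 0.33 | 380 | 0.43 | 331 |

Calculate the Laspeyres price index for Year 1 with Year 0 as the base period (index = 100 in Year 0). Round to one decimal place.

116.6

Laspeyres price index uses base-period quantities as weights.
ΣP(Year 1)·Q(Year 0) = 2.43×170 + 13.28×144 + 38.65×39 + 1.75×145 + 5.03×25 + 0.43×380 = 413.1 + 1912.32 + 1507.35 + 253.75 + 125.75 + 163.4 = 4375.67
ΣP(Year 0)·Q(Year 0) = 2.80×170 + 11.53×144 + 27.84×39 + 2.17×145 + 3.64×25 + 0.33×380 = 476 + 1660.32 + 1085.76 + 314.65 + 91 + 125.4 = 3753.13
Index = 4375.67 / 3753.13 × 100 = 116.5872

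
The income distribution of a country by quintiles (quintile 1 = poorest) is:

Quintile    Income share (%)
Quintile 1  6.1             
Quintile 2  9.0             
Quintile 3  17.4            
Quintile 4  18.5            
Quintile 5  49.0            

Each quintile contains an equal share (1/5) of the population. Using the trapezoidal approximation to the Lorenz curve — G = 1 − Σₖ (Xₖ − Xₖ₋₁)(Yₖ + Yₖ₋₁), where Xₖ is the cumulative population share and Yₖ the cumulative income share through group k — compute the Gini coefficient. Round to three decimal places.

Cumulative income shares Yₖ: 0.0610, 0.1510, 0.3250, 0.5100, 1.0000
Σ (Xₖ−Xₖ₋₁)(Yₖ+Yₖ₋₁) = (1/5)(0.0610+0.0000) + (1/5)(0.1510+0.0610) + (1/5)(0.3250+0.1510) + (1/5)(0.5100+0.3250) + (1/5)(1.0000+0.5100)
  = 0.0122 + 0.0424 + 0.0952 + 0.1670 + 0.3020 = 0.6188
G = 1 − 0.6188 = 0.3812

0.381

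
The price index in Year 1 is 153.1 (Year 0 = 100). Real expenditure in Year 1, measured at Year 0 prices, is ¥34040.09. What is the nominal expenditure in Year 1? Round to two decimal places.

52115.38

Nominal = Real × (Index/100) = 34040.09 × (153.1/100)
        = 34040.09 × 1.531 = 52115.3778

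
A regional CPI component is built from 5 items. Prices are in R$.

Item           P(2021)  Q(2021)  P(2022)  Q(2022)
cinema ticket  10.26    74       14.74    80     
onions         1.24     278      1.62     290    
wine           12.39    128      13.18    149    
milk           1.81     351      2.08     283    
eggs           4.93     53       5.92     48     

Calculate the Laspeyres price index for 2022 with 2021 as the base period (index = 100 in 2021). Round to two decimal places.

Laspeyres price index uses base-period quantities as weights.
ΣP(2022)·Q(2021) = 14.74×74 + 1.62×278 + 13.18×128 + 2.08×351 + 5.92×53 = 1090.76 + 450.36 + 1687.04 + 730.08 + 313.76 = 4272
ΣP(2021)·Q(2021) = 10.26×74 + 1.24×278 + 12.39×128 + 1.81×351 + 4.93×53 = 759.24 + 344.72 + 1585.92 + 635.31 + 261.29 = 3586.48
Index = 4272 / 3586.48 × 100 = 119.1140

119.11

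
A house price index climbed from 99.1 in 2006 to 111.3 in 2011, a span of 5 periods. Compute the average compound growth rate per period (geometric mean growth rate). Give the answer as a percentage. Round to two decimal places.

Growth factor = (111.3/99.1)^(1/5) = (1.123108)^(1/5) = 1.023492
Growth rate = 1.023492 − 1 = 0.023492 = 2.3492%

2.35%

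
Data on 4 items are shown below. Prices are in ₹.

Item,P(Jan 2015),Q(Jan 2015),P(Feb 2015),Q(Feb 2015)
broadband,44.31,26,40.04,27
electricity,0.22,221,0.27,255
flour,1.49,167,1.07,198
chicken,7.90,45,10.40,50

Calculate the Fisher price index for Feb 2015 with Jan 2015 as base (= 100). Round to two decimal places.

96.84

Laspeyres component (base-period weights):
ΣP(Feb 2015)Q(Jan 2015) = 40.04×26 + 0.27×221 + 1.07×167 + 10.40×45 = 1041.04 + 59.67 + 178.69 + 468 = 1747.4
ΣP(Jan 2015)Q(Jan 2015) = 44.31×26 + 0.22×221 + 1.49×167 + 7.90×45 = 1152.06 + 48.62 + 248.83 + 355.5 = 1805.01
L = 1747.4 / 1805.01 × 100 = 96.8083
Paasche component (current-period weights):
ΣP(Feb 2015)Q(Feb 2015) = 40.04×27 + 0.27×255 + 1.07×198 + 10.40×50 = 1081.08 + 68.85 + 211.86 + 520 = 1881.79
ΣP(Jan 2015)Q(Feb 2015) = 44.31×27 + 0.22×255 + 1.49×198 + 7.90×50 = 1196.37 + 56.1 + 295.02 + 395 = 1942.49
P = 1881.79 / 1942.49 × 100 = 96.8751
Fisher = √(L × P) = √(96.8083 × 96.8751) = 96.8417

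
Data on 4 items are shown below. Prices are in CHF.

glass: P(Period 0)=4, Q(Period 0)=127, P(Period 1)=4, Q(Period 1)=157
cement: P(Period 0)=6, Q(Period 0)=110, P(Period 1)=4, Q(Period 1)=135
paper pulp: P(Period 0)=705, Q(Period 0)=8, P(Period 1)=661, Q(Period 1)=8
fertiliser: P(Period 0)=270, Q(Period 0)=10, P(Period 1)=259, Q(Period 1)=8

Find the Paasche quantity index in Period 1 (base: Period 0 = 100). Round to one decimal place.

96.6

Paasche quantity index uses current-period prices as weights.
ΣP(Period 1)·Q(Period 1) = 4×157 + 4×135 + 661×8 + 259×8 = 628 + 540 + 5288 + 2072 = 8528
ΣP(Period 1)·Q(Period 0) = 4×127 + 4×110 + 661×8 + 259×10 = 508 + 440 + 5288 + 2590 = 8826
Index = 8528 / 8826 × 100 = 96.6236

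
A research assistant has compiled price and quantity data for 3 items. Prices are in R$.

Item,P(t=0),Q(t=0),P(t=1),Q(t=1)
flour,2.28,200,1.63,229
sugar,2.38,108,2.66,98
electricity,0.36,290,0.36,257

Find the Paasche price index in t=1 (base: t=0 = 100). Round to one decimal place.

85.7

Paasche price index uses current-period quantities as weights.
ΣP(t=1)·Q(t=1) = 1.63×229 + 2.66×98 + 0.36×257 = 373.27 + 260.68 + 92.52 = 726.47
ΣP(t=0)·Q(t=1) = 2.28×229 + 2.38×98 + 0.36×257 = 522.12 + 233.24 + 92.52 = 847.88
Index = 726.47 / 847.88 × 100 = 85.6808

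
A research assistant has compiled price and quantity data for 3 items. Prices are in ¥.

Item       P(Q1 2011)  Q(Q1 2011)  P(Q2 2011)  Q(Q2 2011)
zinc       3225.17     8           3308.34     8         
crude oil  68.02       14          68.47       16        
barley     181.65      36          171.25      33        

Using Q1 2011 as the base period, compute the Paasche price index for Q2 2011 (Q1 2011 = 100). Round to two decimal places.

101.00

Paasche price index uses current-period quantities as weights.
ΣP(Q2 2011)·Q(Q2 2011) = 3308.34×8 + 68.47×16 + 171.25×33 = 26466.72 + 1095.52 + 5651.25 = 33213.49
ΣP(Q1 2011)·Q(Q2 2011) = 3225.17×8 + 68.02×16 + 181.65×33 = 25801.36 + 1088.32 + 5994.45 = 32884.13
Index = 33213.49 / 32884.13 × 100 = 101.0016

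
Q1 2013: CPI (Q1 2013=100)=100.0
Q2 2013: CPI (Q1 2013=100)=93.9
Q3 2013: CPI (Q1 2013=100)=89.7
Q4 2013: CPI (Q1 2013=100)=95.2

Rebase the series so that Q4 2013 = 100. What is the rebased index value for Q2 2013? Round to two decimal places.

98.63

Rebased(Q2 2013) = 93.9 / 95.2 × 100 = 98.6345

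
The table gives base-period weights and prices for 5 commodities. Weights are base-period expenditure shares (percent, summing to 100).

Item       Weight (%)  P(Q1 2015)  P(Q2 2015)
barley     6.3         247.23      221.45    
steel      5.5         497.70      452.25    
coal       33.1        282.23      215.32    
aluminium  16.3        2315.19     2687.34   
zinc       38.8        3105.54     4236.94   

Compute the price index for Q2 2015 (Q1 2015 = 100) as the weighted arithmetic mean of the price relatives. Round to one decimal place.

barley: 6.3 × (221.45/247.23) = 6.3 × 0.895725 = 5.6431
steel: 5.5 × (452.25/497.70) = 5.5 × 0.908680 = 4.9977
coal: 33.1 × (215.32/282.23) = 33.1 × 0.762924 = 25.2528
aluminium: 16.3 × (2687.34/2315.19) = 16.3 × 1.160743 = 18.9201
zinc: 38.8 × (4236.94/3105.54) = 38.8 × 1.364317 = 52.9355
Index = Σ wᵢ·(p₁ᵢ/p₀ᵢ) = 5.6431 + 4.9977 + 25.2528 + 18.9201 + 52.9355 = 107.7492

107.7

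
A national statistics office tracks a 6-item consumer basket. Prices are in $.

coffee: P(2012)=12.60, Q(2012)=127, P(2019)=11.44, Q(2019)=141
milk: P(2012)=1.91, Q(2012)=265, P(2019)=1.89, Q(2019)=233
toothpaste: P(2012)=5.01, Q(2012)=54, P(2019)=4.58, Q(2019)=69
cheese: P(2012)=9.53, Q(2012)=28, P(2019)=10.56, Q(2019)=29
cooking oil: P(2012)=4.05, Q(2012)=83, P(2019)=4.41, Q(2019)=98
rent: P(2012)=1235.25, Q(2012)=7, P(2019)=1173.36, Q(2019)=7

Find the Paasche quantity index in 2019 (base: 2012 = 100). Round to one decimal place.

102.2

Paasche quantity index uses current-period prices as weights.
ΣP(2019)·Q(2019) = 11.44×141 + 1.89×233 + 4.58×69 + 10.56×29 + 4.41×98 + 1173.36×7 = 1613.04 + 440.37 + 316.02 + 306.24 + 432.18 + 8213.52 = 11321.37
ΣP(2019)·Q(2012) = 11.44×127 + 1.89×265 + 4.58×54 + 10.56×28 + 4.41×83 + 1173.36×7 = 1452.88 + 500.85 + 247.32 + 295.68 + 366.03 + 8213.52 = 11076.28
Index = 11321.37 / 11076.28 × 100 = 102.2127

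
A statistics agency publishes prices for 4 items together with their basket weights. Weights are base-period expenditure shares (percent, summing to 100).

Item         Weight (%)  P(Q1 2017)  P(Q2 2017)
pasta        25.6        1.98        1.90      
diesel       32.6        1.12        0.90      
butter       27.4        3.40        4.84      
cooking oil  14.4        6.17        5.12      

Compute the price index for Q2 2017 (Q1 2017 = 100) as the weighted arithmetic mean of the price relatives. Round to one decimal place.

101.7

pasta: 25.6 × (1.90/1.98) = 25.6 × 0.959596 = 24.5657
diesel: 32.6 × (0.90/1.12) = 32.6 × 0.803571 = 26.1964
butter: 27.4 × (4.84/3.40) = 27.4 × 1.423529 = 39.0047
cooking oil: 14.4 × (5.12/6.17) = 14.4 × 0.829822 = 11.9494
Index = Σ wᵢ·(p₁ᵢ/p₀ᵢ) = 24.5657 + 26.1964 + 39.0047 + 11.9494 = 101.7162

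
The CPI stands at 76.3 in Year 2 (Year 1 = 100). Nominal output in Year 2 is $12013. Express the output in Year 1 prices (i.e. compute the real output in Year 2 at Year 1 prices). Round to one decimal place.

15744.4

Real = Nominal ÷ (Index/100) = 12013 ÷ (76.3/100)
     = 12013 ÷ 0.763 = 15744.4299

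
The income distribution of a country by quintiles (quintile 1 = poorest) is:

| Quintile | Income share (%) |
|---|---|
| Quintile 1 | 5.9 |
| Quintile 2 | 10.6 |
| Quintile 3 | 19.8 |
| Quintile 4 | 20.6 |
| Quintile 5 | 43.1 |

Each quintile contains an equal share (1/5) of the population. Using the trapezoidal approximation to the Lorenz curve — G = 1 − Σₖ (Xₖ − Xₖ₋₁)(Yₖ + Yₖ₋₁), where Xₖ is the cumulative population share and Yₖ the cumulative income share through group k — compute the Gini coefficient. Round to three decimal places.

Cumulative income shares Yₖ: 0.0590, 0.1650, 0.3630, 0.5690, 1.0000
Σ (Xₖ−Xₖ₋₁)(Yₖ+Yₖ₋₁) = (1/5)(0.0590+0.0000) + (1/5)(0.1650+0.0590) + (1/5)(0.3630+0.1650) + (1/5)(0.5690+0.3630) + (1/5)(1.0000+0.5690)
  = 0.0118 + 0.0448 + 0.1056 + 0.1864 + 0.3138 = 0.6624
G = 1 − 0.6624 = 0.3376

0.338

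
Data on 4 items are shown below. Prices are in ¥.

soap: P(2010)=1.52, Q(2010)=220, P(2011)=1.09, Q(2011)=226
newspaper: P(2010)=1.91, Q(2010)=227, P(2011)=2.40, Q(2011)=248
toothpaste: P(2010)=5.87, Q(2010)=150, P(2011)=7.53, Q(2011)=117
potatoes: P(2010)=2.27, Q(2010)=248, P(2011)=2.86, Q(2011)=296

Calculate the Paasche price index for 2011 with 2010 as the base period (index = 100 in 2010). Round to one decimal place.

Paasche price index uses current-period quantities as weights.
ΣP(2011)·Q(2011) = 1.09×226 + 2.40×248 + 7.53×117 + 2.86×296 = 246.34 + 595.2 + 881.01 + 846.56 = 2569.11
ΣP(2010)·Q(2011) = 1.52×226 + 1.91×248 + 5.87×117 + 2.27×296 = 343.52 + 473.68 + 686.79 + 671.92 = 2175.91
Index = 2569.11 / 2175.91 × 100 = 118.0706

118.1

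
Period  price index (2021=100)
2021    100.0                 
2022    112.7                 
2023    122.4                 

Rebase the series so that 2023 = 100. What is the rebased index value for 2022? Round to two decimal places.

Rebased(2022) = 112.7 / 122.4 × 100 = 92.0752

92.08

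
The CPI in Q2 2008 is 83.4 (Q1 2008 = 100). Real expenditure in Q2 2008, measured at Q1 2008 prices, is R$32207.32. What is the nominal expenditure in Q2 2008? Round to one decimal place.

26860.9

Nominal = Real × (Index/100) = 32207.32 × (83.4/100)
        = 32207.32 × 0.834 = 26860.9049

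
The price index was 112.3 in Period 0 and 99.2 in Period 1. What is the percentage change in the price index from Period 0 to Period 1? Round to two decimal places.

-11.67%

Change = (99.2 − 112.3) / 112.3 × 100
       = -13.1 / 112.3 × 100 = -11.6652%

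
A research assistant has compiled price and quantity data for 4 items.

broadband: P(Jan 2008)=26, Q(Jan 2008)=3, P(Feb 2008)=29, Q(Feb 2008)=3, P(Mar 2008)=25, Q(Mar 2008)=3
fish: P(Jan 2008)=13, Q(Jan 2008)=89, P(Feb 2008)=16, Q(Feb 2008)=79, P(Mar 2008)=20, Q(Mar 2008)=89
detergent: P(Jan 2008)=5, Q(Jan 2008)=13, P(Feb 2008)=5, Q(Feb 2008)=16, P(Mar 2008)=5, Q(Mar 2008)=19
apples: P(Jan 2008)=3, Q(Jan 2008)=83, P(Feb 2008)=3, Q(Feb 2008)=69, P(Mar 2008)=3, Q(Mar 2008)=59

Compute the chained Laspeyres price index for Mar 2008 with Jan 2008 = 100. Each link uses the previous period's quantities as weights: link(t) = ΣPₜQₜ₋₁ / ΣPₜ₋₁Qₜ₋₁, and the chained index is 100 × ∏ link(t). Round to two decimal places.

Link Jan 2008→Feb 2008:
ΣP(Feb 2008)Q(Jan 2008) = 29×3 + 16×89 + 5×13 + 3×83 = 87 + 1424 + 65 + 249 = 1825
ΣP(Jan 2008)Q(Jan 2008) = 26×3 + 13×89 + 5×13 + 3×83 = 78 + 1157 + 65 + 249 = 1549
link = 1825/1549 = 1.178179
Link Feb 2008→Mar 2008:
ΣP(Mar 2008)Q(Feb 2008) = 25×3 + 20×79 + 5×16 + 3×69 = 75 + 1580 + 80 + 207 = 1942
ΣP(Feb 2008)Q(Feb 2008) = 29×3 + 16×79 + 5×16 + 3×69 = 87 + 1264 + 80 + 207 = 1638
link = 1942/1638 = 1.185592
Chained index = 100 × 1.178179 × 1.185592 = 139.6840

139.68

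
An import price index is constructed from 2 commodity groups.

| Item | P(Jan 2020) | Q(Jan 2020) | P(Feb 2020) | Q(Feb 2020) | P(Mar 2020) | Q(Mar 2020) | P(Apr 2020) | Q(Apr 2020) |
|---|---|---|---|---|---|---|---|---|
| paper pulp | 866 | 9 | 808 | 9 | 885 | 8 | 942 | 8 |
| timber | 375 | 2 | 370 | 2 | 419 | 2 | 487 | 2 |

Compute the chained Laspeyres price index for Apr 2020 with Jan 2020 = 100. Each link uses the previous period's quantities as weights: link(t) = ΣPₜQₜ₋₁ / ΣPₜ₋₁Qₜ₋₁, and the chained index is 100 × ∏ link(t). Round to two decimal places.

110.73

Link Jan 2020→Feb 2020:
ΣP(Feb 2020)Q(Jan 2020) = 808×9 + 370×2 = 7272 + 740 = 8012
ΣP(Jan 2020)Q(Jan 2020) = 866×9 + 375×2 = 7794 + 750 = 8544
link = 8012/8544 = 0.937734
Link Feb 2020→Mar 2020:
ΣP(Mar 2020)Q(Feb 2020) = 885×9 + 419×2 = 7965 + 838 = 8803
ΣP(Feb 2020)Q(Feb 2020) = 808×9 + 370×2 = 7272 + 740 = 8012
link = 8803/8012 = 1.098727
Link Mar 2020→Apr 2020:
ΣP(Apr 2020)Q(Mar 2020) = 942×8 + 487×2 = 7536 + 974 = 8510
ΣP(Mar 2020)Q(Mar 2020) = 885×8 + 419×2 = 7080 + 838 = 7918
link = 8510/7918 = 1.074766
Chained index = 100 × 0.937734 × 1.098727 × 1.074766 = 110.7346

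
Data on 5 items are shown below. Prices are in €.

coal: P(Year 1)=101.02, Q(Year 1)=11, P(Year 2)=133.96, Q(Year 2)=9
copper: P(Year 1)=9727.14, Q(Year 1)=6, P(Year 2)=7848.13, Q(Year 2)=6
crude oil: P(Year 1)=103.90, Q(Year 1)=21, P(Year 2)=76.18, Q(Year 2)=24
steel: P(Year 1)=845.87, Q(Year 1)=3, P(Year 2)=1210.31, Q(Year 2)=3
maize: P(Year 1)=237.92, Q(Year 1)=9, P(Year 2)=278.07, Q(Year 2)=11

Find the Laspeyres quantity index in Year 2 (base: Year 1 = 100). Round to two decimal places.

100.88

Laspeyres quantity index uses base-period prices as weights.
ΣP(Year 1)·Q(Year 2) = 101.02×9 + 9727.14×6 + 103.90×24 + 845.87×3 + 237.92×11 = 909.18 + 58362.84 + 2493.6 + 2537.61 + 2617.12 = 66920.35
ΣP(Year 1)·Q(Year 1) = 101.02×11 + 9727.14×6 + 103.90×21 + 845.87×3 + 237.92×9 = 1111.22 + 58362.84 + 2181.9 + 2537.61 + 2141.28 = 66334.85
Index = 66920.35 / 66334.85 × 100 = 100.8826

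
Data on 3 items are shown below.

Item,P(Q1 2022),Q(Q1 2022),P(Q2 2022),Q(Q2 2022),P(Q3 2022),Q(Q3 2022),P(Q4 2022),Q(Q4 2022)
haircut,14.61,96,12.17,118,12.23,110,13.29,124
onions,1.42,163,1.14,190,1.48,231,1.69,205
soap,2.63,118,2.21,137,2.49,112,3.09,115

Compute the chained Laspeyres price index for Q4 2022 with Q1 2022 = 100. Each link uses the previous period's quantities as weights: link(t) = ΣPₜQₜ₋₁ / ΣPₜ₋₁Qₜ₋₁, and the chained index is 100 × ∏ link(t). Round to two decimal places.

98.10

Link Q1 2022→Q2 2022:
ΣP(Q2 2022)Q(Q1 2022) = 12.17×96 + 1.14×163 + 2.21×118 = 1168.32 + 185.82 + 260.78 = 1614.92
ΣP(Q1 2022)Q(Q1 2022) = 14.61×96 + 1.42×163 + 2.63×118 = 1402.56 + 231.46 + 310.34 = 1944.36
link = 1614.92/1944.36 = 0.830566
Link Q2 2022→Q3 2022:
ΣP(Q3 2022)Q(Q2 2022) = 12.23×118 + 1.48×190 + 2.49×137 = 1443.14 + 281.2 + 341.13 = 2065.47
ΣP(Q2 2022)Q(Q2 2022) = 12.17×118 + 1.14×190 + 2.21×137 = 1436.06 + 216.6 + 302.77 = 1955.43
link = 2065.47/1955.43 = 1.056274
Link Q3 2022→Q4 2022:
ΣP(Q4 2022)Q(Q3 2022) = 13.29×110 + 1.69×231 + 3.09×112 = 1461.9 + 390.39 + 346.08 = 2198.37
ΣP(Q3 2022)Q(Q3 2022) = 12.23×110 + 1.48×231 + 2.49×112 = 1345.3 + 341.88 + 278.88 = 1966.06
link = 2198.37/1966.06 = 1.118160
Chained index = 100 × 0.830566 × 1.056274 × 1.118160 = 98.0968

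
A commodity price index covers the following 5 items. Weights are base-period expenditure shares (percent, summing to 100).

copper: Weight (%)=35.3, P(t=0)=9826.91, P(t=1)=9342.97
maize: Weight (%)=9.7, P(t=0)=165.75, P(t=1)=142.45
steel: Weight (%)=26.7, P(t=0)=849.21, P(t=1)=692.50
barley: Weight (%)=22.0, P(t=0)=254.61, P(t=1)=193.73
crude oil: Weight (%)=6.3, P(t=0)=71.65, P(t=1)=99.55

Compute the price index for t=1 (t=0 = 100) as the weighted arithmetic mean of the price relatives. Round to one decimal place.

copper: 35.3 × (9342.97/9826.91) = 35.3 × 0.950754 = 33.5616
maize: 9.7 × (142.45/165.75) = 9.7 × 0.859427 = 8.3364
steel: 26.7 × (692.50/849.21) = 26.7 × 0.815464 = 21.7729
barley: 22.0 × (193.73/254.61) = 22.0 × 0.760889 = 16.7396
crude oil: 6.3 × (99.55/71.65) = 6.3 × 1.389393 = 8.7532
Index = Σ wᵢ·(p₁ᵢ/p₀ᵢ) = 33.5616 + 8.3364 + 21.7729 + 16.7396 + 8.7532 = 89.1637

89.2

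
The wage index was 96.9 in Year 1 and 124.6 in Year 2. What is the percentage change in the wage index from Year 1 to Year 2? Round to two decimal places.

Change = (124.6 − 96.9) / 96.9 × 100
       = 27.7 / 96.9 × 100 = 28.5862%

28.59%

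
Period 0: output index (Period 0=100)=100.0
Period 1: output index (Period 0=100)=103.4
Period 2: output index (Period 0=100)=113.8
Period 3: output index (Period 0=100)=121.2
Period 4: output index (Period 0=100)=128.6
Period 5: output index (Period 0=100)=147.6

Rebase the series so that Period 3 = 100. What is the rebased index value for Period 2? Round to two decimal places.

93.89

Rebased(Period 2) = 113.8 / 121.2 × 100 = 93.8944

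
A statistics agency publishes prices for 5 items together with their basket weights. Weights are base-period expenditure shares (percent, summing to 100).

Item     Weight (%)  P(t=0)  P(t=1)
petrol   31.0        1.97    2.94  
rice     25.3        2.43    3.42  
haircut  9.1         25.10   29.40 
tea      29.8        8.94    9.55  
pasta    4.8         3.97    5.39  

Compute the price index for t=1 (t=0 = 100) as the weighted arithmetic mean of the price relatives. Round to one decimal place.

130.9

petrol: 31.0 × (2.94/1.97) = 31.0 × 1.492386 = 46.2640
rice: 25.3 × (3.42/2.43) = 25.3 × 1.407407 = 35.6074
haircut: 9.1 × (29.40/25.10) = 9.1 × 1.171315 = 10.6590
tea: 29.8 × (9.55/8.94) = 29.8 × 1.068233 = 31.8333
pasta: 4.8 × (5.39/3.97) = 4.8 × 1.357683 = 6.5169
Index = Σ wᵢ·(p₁ᵢ/p₀ᵢ) = 46.2640 + 35.6074 + 10.6590 + 31.8333 + 6.5169 = 130.8805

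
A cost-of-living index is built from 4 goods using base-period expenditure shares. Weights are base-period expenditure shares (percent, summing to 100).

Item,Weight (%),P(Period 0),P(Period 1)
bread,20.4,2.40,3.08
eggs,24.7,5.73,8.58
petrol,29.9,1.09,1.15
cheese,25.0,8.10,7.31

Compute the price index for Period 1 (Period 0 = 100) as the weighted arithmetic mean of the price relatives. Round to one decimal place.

117.3

bread: 20.4 × (3.08/2.40) = 20.4 × 1.283333 = 26.1800
eggs: 24.7 × (8.58/5.73) = 24.7 × 1.497382 = 36.9853
petrol: 29.9 × (1.15/1.09) = 29.9 × 1.055046 = 31.5459
cheese: 25.0 × (7.31/8.10) = 25.0 × 0.902469 = 22.5617
Index = Σ wᵢ·(p₁ᵢ/p₀ᵢ) = 26.1800 + 36.9853 + 31.5459 + 22.5617 = 117.2729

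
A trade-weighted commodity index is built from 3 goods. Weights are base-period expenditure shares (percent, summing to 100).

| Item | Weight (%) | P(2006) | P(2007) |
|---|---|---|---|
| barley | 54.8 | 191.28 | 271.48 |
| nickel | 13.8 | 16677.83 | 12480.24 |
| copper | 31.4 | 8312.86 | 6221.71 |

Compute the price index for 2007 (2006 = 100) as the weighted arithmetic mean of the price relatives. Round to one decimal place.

111.6

barley: 54.8 × (271.48/191.28) = 54.8 × 1.419281 = 77.7766
nickel: 13.8 × (12480.24/16677.83) = 13.8 × 0.748313 = 10.3267
copper: 31.4 × (6221.71/8312.86) = 31.4 × 0.748444 = 23.5011
Index = Σ wᵢ·(p₁ᵢ/p₀ᵢ) = 77.7766 + 10.3267 + 23.5011 = 111.6044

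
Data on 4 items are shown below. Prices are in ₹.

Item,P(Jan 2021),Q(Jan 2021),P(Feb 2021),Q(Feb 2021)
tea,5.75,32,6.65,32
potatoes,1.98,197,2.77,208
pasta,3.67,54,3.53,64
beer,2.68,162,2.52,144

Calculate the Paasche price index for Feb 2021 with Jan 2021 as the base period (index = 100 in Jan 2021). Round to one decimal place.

113.2

Paasche price index uses current-period quantities as weights.
ΣP(Feb 2021)·Q(Feb 2021) = 6.65×32 + 2.77×208 + 3.53×64 + 2.52×144 = 212.8 + 576.16 + 225.92 + 362.88 = 1377.76
ΣP(Jan 2021)·Q(Feb 2021) = 5.75×32 + 1.98×208 + 3.67×64 + 2.68×144 = 184 + 411.84 + 234.88 + 385.92 = 1216.64
Index = 1377.76 / 1216.64 × 100 = 113.2430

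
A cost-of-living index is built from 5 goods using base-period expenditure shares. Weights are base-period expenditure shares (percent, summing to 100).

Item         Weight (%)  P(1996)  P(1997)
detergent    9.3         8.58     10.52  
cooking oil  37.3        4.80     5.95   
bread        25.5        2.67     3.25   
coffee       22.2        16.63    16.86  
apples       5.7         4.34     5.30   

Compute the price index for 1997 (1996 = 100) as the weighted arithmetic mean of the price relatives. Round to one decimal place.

detergent: 9.3 × (10.52/8.58) = 9.3 × 1.226107 = 11.4028
cooking oil: 37.3 × (5.95/4.80) = 37.3 × 1.239583 = 46.2365
bread: 25.5 × (3.25/2.67) = 25.5 × 1.217228 = 31.0393
coffee: 22.2 × (16.86/16.63) = 22.2 × 1.013830 = 22.5070
apples: 5.7 × (5.30/4.34) = 5.7 × 1.221198 = 6.9608
Index = Σ wᵢ·(p₁ᵢ/p₀ᵢ) = 11.4028 + 46.2365 + 31.0393 + 22.5070 + 6.9608 = 118.1464

118.1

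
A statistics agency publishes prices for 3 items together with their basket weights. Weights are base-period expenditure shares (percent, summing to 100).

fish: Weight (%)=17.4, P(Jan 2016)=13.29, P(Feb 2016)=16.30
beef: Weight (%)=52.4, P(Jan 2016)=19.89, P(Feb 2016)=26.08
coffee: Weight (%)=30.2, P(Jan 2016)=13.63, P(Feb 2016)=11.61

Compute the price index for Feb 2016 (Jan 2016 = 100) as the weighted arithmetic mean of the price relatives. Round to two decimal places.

fish: 17.4 × (16.30/13.29) = 17.4 × 1.226486 = 21.3409
beef: 52.4 × (26.08/19.89) = 52.4 × 1.311212 = 68.7075
coffee: 30.2 × (11.61/13.63) = 30.2 × 0.851798 = 25.7243
Index = Σ wᵢ·(p₁ᵢ/p₀ᵢ) = 21.3409 + 68.7075 + 25.7243 = 115.7726

115.77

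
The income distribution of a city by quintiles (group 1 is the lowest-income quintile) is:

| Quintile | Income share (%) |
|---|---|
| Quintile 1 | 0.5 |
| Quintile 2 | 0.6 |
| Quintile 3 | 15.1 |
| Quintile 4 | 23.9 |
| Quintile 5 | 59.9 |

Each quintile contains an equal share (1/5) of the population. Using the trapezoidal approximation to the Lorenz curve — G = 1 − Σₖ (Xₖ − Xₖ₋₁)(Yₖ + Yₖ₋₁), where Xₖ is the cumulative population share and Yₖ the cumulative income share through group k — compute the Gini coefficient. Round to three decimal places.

0.568

Cumulative income shares Yₖ: 0.0050, 0.0110, 0.1620, 0.4010, 1.0000
Σ (Xₖ−Xₖ₋₁)(Yₖ+Yₖ₋₁) = (1/5)(0.0050+0.0000) + (1/5)(0.0110+0.0050) + (1/5)(0.1620+0.0110) + (1/5)(0.4010+0.1620) + (1/5)(1.0000+0.4010)
  = 0.0010 + 0.0032 + 0.0346 + 0.1126 + 0.2802 = 0.4316
G = 1 − 0.4316 = 0.5684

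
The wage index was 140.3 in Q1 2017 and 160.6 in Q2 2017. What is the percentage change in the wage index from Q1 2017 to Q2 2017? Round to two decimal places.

Change = (160.6 − 140.3) / 140.3 × 100
       = 20.3 / 140.3 × 100 = 14.4690%

14.47%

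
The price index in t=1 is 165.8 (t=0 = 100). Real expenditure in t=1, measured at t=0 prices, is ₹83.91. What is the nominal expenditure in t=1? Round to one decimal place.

Nominal = Real × (Index/100) = 83.91 × (165.8/100)
        = 83.91 × 1.658 = 139.1228

139.1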